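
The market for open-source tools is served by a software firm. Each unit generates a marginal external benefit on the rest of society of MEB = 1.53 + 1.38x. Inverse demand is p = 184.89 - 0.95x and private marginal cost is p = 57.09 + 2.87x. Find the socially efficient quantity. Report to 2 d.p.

Social marginal cost = private MC − MEB = 55.56 + 1.49x.
Set SMC = demand: 55.56 + 1.49x = 184.89 - 0.95x → x* = 53.0041.

x* = 53.00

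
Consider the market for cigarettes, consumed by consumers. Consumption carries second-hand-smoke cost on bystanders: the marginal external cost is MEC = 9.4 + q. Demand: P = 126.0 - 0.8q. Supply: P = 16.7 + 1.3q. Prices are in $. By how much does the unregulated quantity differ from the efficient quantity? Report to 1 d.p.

Market equilibrium (private): 16.7 + 1.3q = 126.0 - 0.8q → q_m = 52.0476.
Social marginal benefit = demand − MEC = 116.6 - 1.8q.
Set SMB = MC: 116.6 - 1.8q = 16.7 + 1.3q → q* = 32.2258.
Gap = |52.0476 − 32.2258| = 19.8218.

19.8 units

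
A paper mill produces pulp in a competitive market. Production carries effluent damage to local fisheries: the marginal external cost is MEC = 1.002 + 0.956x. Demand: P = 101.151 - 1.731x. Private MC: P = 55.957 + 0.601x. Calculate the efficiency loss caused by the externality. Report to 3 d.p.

Market equilibrium (private): 55.957 + 0.601x = 101.151 - 1.731x → x_m = 19.3799.
Social marginal cost = private MC + MEC = 56.959 + 1.557x.
Set SMC = demand: 56.959 + 1.557x = 101.151 - 1.731x → x* = 13.4404.
Height of the DWL triangle at x_m is SMC(x_m) − demand(x_m) = MEC(x_m) = 19.5292.
DWL = ½ × 5.9395 × 19.5292 = 57.9968.

DWL = 57.997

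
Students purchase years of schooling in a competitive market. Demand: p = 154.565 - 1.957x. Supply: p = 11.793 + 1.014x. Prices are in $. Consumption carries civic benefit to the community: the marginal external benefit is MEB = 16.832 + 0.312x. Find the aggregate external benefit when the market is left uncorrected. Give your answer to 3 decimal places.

$1169.116

Market equilibrium (private): 11.793 + 1.014x = 154.565 - 1.957x → x_m = 48.0552.
Total external benefit = ∫₀^{x_m} (16.832 + 0.312x) dx = 16.832×48.0552 + ½×0.312×48.0552² = 1169.1163.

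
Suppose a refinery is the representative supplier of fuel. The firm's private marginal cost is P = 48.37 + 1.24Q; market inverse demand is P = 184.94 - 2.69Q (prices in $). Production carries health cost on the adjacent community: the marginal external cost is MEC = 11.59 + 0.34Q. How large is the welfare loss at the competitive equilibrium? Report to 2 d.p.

DWL = $64.15

Market equilibrium (private): 48.37 + 1.24Q = 184.94 - 2.69Q → Q_m = 34.7506.
Social marginal cost = private MC + MEC = 59.96 + 1.58Q.
Set SMC = demand: 59.96 + 1.58Q = 184.94 - 2.69Q → Q* = 29.2693.
Height of the DWL triangle at Q_m is SMC(Q_m) − demand(Q_m) = MEC(Q_m) = 23.4052.
DWL = ½ × 5.4813 × 23.4052 = 64.1455.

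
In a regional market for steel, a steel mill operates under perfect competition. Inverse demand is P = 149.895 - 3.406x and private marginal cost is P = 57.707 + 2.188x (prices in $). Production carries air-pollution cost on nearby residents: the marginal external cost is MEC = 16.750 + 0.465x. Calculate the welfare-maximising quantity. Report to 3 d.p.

x* = 12.451

Social marginal cost = private MC + MEC = 74.457 + 2.653x.
Set SMC = demand: 74.457 + 2.653x = 149.895 - 3.406x → x* = 12.4506.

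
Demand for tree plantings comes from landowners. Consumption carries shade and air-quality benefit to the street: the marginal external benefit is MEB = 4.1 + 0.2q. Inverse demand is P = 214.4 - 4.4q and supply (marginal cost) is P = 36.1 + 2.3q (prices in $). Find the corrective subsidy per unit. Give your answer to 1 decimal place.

Social marginal benefit = demand + MEB = 218.5 - 4.2q.
Set SMB = MC: 218.5 - 4.2q = 36.1 + 2.3q → q* = 28.0615.
The Pigouvian subsidy equals MEB at q*: 4.1 + 0.2×28.0615 = 9.7123.

subsidy = $9.7 per unit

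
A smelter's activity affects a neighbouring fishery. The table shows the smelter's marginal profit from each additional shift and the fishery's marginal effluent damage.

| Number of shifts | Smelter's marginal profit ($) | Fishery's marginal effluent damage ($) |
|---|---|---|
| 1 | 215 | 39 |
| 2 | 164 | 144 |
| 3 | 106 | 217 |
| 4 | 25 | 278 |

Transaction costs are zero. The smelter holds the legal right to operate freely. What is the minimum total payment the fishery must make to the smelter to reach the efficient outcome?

Left alone the smelter would choose level 4 (marginal profit stays positive).
Efficient level: k* = 2 (marginal profit ≥ marginal effluent damage through 2).
The fishery must at least cover the smelter's forgone profit from cutting 4→2: 106 + 25 = 131.

$131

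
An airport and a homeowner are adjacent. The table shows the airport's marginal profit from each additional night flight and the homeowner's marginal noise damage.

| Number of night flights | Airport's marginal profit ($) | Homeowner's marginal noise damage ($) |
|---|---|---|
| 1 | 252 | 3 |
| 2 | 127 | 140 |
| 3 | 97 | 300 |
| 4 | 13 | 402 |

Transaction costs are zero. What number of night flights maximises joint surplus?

Bargaining reaches the level where marginal profit last exceeds marginal noise damage.
That holds through level 1 (252 ≥ 3) but not at 2 (127 < 140).

1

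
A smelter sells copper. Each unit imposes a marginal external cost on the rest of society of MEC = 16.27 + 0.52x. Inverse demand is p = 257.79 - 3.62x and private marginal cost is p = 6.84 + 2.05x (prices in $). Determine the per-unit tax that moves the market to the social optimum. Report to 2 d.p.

Social marginal cost = private MC + MEC = 23.11 + 2.57x.
Set SMC = demand: 23.11 + 2.57x = 257.79 - 3.62x → x* = 37.9128.
The Pigouvian tax equals MEC at x*: 16.27 + 0.52×37.9128 = 35.9847.

tax = $35.98 per unit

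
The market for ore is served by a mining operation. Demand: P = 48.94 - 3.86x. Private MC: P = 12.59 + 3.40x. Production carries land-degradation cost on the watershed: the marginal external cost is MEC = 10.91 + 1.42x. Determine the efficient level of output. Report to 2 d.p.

x* = 2.93

Social marginal cost = private MC + MEC = 23.50 + 4.82x.
Set SMC = demand: 23.50 + 4.82x = 48.94 - 3.86x → x* = 2.9309.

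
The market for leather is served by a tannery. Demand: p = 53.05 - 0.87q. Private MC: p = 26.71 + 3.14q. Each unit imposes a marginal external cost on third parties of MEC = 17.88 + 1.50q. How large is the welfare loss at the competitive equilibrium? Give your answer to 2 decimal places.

Market equilibrium (private): 26.71 + 3.14q = 53.05 - 0.87q → q_m = 6.5686.
Social marginal cost = private MC + MEC = 44.59 + 4.64q.
Set SMC = demand: 44.59 + 4.64q = 53.05 - 0.87q → q* = 1.5354.
Between q* and q_m the wedge SMC − demand runs linearly from 0 to MEC(q_m), so the loss is a triangle.
DWL = ½ × 5.0332 × 27.7329 = 69.7926.

DWL = 69.79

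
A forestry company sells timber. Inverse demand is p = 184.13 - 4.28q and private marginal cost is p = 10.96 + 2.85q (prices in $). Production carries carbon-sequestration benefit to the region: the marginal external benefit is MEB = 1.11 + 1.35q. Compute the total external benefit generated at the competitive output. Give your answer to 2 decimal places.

$425.13

Market equilibrium (private): 10.96 + 2.85q = 184.13 - 4.28q → q_m = 24.2875.
Total external benefit = ∫₀^{q_m} (1.11 + 1.35q) dq = 1.11×24.2875 + ½×1.35×24.2875² = 425.1299.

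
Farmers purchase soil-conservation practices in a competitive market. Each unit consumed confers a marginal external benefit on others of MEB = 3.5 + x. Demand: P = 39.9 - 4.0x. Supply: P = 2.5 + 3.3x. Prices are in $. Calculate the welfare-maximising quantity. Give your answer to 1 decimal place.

x* = 6.5

Social marginal benefit = demand + MEB = 43.4 - 3.0x.
Set SMB = MC: 43.4 - 3.0x = 2.5 + 3.3x → x* = 6.4921.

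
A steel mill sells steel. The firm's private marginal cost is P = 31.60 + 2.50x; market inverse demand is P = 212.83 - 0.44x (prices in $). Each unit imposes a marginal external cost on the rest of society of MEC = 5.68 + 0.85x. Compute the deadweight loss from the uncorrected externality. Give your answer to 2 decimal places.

DWL = $444.97

Market equilibrium (private): 31.60 + 2.50x = 212.83 - 0.44x → x_m = 61.6429.
Social marginal cost = private MC + MEC = 37.28 + 3.35x.
Set SMC = demand: 37.28 + 3.35x = 212.83 - 0.44x → x* = 46.3193.
The loss is the area between SMC and demand from x* to x_m; with linear curves that's a triangle of height MEC(x_m).
DWL = ½ × 15.3236 × 58.0764 = 444.9698.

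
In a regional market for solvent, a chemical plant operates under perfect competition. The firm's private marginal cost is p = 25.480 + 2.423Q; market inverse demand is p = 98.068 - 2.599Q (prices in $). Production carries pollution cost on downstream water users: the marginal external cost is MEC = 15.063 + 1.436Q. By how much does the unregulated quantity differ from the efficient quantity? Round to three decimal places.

Market equilibrium (private): 25.480 + 2.423Q = 98.068 - 2.599Q → Q_m = 14.4540.
Social marginal cost = private MC + MEC = 40.543 + 3.859Q.
Set SMC = demand: 40.543 + 3.859Q = 98.068 - 2.599Q → Q* = 8.9076.
Gap = |14.4540 − 8.9076| = 5.5464.

5.546 units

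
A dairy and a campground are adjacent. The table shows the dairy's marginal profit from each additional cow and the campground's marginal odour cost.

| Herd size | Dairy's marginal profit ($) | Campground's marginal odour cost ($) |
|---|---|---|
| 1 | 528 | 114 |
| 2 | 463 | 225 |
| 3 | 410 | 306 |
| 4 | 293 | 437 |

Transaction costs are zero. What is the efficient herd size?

Bargaining reaches the level where marginal profit last exceeds marginal odour cost.
That holds through level 3 (410 ≥ 306) but not at 4 (293 < 437).

3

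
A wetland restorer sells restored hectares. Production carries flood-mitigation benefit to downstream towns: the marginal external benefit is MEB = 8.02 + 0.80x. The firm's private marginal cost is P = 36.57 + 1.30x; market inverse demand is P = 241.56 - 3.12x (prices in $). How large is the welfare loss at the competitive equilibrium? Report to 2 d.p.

Market equilibrium (private): 36.57 + 1.30x = 241.56 - 3.12x → x_m = 46.3778.
Social marginal cost = private MC − MEB = 28.55 + 0.50x.
Set SMC = demand: 28.55 + 0.50x = 241.56 - 3.12x → x* = 58.8425.
The welfare-loss triangle has base |x_m − x*| and height MEB(x_m) (the vertical gap between SMC and demand is zero at x* and MEB at x_m).
DWL = ½ × 12.4647 × 45.1223 = 281.2180.

DWL = $281.22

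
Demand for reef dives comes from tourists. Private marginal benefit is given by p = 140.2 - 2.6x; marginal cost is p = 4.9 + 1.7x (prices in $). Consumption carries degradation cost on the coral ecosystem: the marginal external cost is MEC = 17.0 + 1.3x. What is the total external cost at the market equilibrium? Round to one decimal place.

$1178.4

Market equilibrium (private): 4.9 + 1.7x = 140.2 - 2.6x → x_m = 31.4651.
Total external cost = ∫₀^{x_m} (17.0 + 1.3x) dx = 17.0×31.4651 + ½×1.3×31.4651² = 1178.4408.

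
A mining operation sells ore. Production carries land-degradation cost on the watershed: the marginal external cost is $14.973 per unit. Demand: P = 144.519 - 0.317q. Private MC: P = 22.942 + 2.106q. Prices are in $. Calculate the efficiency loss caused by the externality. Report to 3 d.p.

Market equilibrium (private): 22.942 + 2.106q = 144.519 - 0.317q → q_m = 50.1762.
Social marginal cost = private MC + MEC = 37.915 + 2.106q.
Set SMC = demand: 37.915 + 2.106q = 144.519 - 0.317q → q* = 43.9967.
The welfare-loss triangle has base |q_m − q*| and height MEC(q_m) (the vertical gap between SMC and demand is zero at q* and MEC at q_m).
DWL = ½ × 6.1795 × 14.9730 = 46.2628.

DWL = $46.263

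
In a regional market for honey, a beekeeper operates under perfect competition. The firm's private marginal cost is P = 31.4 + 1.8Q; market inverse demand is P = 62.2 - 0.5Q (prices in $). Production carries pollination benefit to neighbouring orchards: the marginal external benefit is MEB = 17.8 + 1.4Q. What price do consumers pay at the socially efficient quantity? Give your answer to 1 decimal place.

P = $35.2

Social marginal cost = private MC − MEB = 13.6 + 0.4Q.
Set SMC = demand: 13.6 + 0.4Q = 62.2 - 0.5Q → Q* = 54.0000.
Consumer price on the demand curve at Q*: 62.2 − 0.5×54.0000 = 35.2000.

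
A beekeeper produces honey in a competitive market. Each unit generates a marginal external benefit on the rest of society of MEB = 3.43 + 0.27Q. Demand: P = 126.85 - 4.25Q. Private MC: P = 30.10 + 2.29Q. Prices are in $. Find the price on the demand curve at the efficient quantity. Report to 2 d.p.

Social marginal cost = private MC − MEB = 26.67 + 2.02Q.
Set SMC = demand: 26.67 + 2.02Q = 126.85 - 4.25Q → Q* = 15.9777.
Consumer price on the demand curve at Q*: 126.85 − 4.25×15.9777 = 58.9448.

P = $58.94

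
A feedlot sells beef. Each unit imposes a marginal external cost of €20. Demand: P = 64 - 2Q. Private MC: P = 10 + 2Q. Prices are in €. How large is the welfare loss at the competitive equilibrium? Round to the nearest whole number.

Market equilibrium (private): 10 + 2Q = 64 - 2Q → Q_m = 13.5000.
Social marginal cost = private MC + MEC = 30 + 2Q.
Set SMC = demand: 30 + 2Q = 64 - 2Q → Q* = 8.5000.
The welfare-loss triangle has base |Q_m − Q*| and height MEC(Q_m) (the vertical gap between SMC and demand is zero at Q* and MEC at Q_m).
DWL = ½ × 5.0000 × 20.0000 = 50.0000.

DWL = €50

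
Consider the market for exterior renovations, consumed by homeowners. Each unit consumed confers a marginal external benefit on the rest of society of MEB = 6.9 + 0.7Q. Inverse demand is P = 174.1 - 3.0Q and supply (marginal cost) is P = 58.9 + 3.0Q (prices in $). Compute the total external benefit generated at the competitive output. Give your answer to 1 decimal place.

Market equilibrium (private): 58.9 + 3.0Q = 174.1 - 3.0Q → Q_m = 19.2000.
Total external benefit = ∫₀^{Q_m} (6.9 + 0.7Q) dQ = 6.9×19.2000 + ½×0.7×19.2000² = 261.5040.

$261.5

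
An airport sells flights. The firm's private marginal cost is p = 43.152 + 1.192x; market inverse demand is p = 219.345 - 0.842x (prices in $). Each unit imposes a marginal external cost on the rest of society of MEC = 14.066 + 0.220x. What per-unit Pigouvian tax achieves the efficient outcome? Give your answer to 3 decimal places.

tax = $29.890 per unit

Social marginal cost = private MC + MEC = 57.218 + 1.412x.
Set SMC = demand: 57.218 + 1.412x = 219.345 - 0.842x → x* = 71.9286.
The Pigouvian tax equals MEC at x*: 14.066 + 0.220×71.9286 = 29.8903.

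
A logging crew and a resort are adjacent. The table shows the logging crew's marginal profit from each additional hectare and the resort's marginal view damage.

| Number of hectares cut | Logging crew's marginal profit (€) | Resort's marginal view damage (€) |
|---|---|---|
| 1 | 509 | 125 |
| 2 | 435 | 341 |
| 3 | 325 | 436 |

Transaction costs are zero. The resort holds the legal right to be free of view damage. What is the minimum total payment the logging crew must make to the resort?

€466

Efficient level: marginal profit ≥ marginal view damage through level 2, so k* = 2.
With the resort holding the right, the logging crew must at least compensate total damage at k*: 125 + 341 = 466.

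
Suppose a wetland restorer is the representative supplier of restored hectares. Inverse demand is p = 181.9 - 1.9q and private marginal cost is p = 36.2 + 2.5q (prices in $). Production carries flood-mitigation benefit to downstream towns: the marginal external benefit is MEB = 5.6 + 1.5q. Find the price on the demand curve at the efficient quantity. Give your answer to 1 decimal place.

Social marginal cost = private MC − MEB = 30.6 + q.
Set SMC = demand: 30.6 + q = 181.9 - 1.9q → q* = 52.1724.
Consumer price on the demand curve at q*: 181.9 − 1.9×52.1724 = 82.7724.

P = $82.8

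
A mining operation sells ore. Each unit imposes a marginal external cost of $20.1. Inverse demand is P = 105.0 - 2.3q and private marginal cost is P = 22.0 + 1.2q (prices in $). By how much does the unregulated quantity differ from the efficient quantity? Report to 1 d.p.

Market equilibrium (private): 22.0 + 1.2q = 105.0 - 2.3q → q_m = 23.7143.
Social marginal cost = private MC + MEC = 42.1 + 1.2q.
Set SMC = demand: 42.1 + 1.2q = 105.0 - 2.3q → q* = 17.9714.
Gap = |23.7143 − 17.9714| = 5.7429.

5.7 units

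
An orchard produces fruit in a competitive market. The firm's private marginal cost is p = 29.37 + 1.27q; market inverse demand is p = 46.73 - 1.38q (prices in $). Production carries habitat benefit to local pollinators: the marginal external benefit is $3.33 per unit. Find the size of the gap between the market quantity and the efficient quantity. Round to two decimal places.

1.26 units

Market equilibrium (private): 29.37 + 1.27q = 46.73 - 1.38q → q_m = 6.5509.
Social marginal cost = private MC − MEB = 26.04 + 1.27q.
Set SMC = demand: 26.04 + 1.27q = 46.73 - 1.38q → q* = 7.8075.
Gap = |6.5509 − 7.8075| = 1.2566.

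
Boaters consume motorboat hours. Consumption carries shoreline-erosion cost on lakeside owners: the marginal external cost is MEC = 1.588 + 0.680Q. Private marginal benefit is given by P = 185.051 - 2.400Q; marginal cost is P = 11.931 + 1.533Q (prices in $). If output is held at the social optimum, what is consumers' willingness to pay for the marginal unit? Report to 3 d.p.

Social marginal benefit = demand − MEC = 183.463 - 3.080Q.
Set SMB = MC: 183.463 - 3.080Q = 11.931 + 1.533Q → Q* = 37.1845.
Consumer price on the demand curve at Q*: 185.051 − 2.400×37.1845 = 95.8082.

P = $95.808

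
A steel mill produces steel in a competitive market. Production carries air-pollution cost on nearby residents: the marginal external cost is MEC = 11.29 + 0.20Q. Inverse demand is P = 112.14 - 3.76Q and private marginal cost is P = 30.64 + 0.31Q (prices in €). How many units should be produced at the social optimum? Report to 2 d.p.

Social marginal cost = private MC + MEC = 41.93 + 0.51Q.
Set SMC = demand: 41.93 + 0.51Q = 112.14 - 3.76Q → Q* = 16.4426.

Q* = 16.44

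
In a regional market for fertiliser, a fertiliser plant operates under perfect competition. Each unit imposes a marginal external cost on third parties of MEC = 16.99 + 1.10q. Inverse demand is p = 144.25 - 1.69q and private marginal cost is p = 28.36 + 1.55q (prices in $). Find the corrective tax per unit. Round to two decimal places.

tax = $42.06 per unit

Social marginal cost = private MC + MEC = 45.35 + 2.65q.
Set SMC = demand: 45.35 + 2.65q = 144.25 - 1.69q → q* = 22.7880.
The Pigouvian tax equals MEC at q*: 16.99 + 1.10×22.7880 = 42.0568.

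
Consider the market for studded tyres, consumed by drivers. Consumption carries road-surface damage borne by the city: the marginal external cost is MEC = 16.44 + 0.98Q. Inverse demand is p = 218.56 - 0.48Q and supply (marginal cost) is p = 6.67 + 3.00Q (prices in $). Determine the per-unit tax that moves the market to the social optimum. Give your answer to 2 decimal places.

Social marginal benefit = demand − MEC = 202.12 - 1.46Q.
Set SMB = MC: 202.12 - 1.46Q = 6.67 + 3.00Q → Q* = 43.8229.
The Pigouvian tax equals MEC at Q*: 16.44 + 0.98×43.8229 = 59.3864.

tax = $59.39 per unit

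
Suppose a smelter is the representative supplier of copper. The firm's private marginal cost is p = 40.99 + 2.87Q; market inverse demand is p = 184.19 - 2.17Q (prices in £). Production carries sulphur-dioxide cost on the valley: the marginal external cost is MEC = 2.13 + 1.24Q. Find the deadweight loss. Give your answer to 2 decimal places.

DWL = £111.14

Market equilibrium (private): 40.99 + 2.87Q = 184.19 - 2.17Q → Q_m = 28.4127.
Social marginal cost = private MC + MEC = 43.12 + 4.11Q.
Set SMC = demand: 43.12 + 4.11Q = 184.19 - 2.17Q → Q* = 22.4634.
Height of the DWL triangle at Q_m is SMC(Q_m) − demand(Q_m) = MEC(Q_m) = 37.3617.
DWL = ½ × 5.9493 × 37.3617 = 111.1380.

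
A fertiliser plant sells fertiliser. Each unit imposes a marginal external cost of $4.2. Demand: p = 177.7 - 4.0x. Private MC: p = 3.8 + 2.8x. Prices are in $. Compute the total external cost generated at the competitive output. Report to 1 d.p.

Market equilibrium (private): 3.8 + 2.8x = 177.7 - 4.0x → x_m = 25.5735.
Total external cost = MEC × x_m = 4.2 × 25.5735 = 107.4087.

$107.4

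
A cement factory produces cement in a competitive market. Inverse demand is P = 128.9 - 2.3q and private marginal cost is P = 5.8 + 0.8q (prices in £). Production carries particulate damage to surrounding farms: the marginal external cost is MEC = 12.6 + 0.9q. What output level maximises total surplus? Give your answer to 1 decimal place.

Social marginal cost = private MC + MEC = 18.4 + 1.7q.
Set SMC = demand: 18.4 + 1.7q = 128.9 - 2.3q → q* = 27.6250.

q* = 27.6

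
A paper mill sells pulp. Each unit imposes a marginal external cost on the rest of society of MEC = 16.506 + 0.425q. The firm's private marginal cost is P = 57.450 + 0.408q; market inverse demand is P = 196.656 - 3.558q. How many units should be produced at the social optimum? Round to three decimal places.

Social marginal cost = private MC + MEC = 73.956 + 0.833q.
Set SMC = demand: 73.956 + 0.833q = 196.656 - 3.558q → q* = 27.9435.

q* = 27.944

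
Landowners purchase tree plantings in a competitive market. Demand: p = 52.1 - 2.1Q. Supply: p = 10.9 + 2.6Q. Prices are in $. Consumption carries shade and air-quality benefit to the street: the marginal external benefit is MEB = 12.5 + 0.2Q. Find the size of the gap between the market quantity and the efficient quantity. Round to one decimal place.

Market equilibrium (private): 10.9 + 2.6Q = 52.1 - 2.1Q → Q_m = 8.7660.
Social marginal benefit = demand + MEB = 64.6 - 1.9Q.
Set SMB = MC: 64.6 - 1.9Q = 10.9 + 2.6Q → Q* = 11.9333.
Gap = |8.7660 − 11.9333| = 3.1673.

3.2 units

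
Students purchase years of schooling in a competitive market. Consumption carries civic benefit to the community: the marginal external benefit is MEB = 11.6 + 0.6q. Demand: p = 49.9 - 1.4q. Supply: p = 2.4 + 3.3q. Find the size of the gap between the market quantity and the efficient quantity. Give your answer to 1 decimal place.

4.3 units

Market equilibrium (private): 2.4 + 3.3q = 49.9 - 1.4q → q_m = 10.1064.
Social marginal benefit = demand + MEB = 61.5 - 0.8q.
Set SMB = MC: 61.5 - 0.8q = 2.4 + 3.3q → q* = 14.4146.
Gap = |10.1064 − 14.4146| = 4.3082.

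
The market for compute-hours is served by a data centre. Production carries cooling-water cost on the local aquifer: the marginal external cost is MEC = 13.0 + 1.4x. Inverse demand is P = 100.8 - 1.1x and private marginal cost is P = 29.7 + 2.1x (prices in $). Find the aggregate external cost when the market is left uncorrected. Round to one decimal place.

$634.4

Market equilibrium (private): 29.7 + 2.1x = 100.8 - 1.1x → x_m = 22.2188.
Total external cost = ∫₀^{x_m} (13.0 + 1.4x) dx = 13.0×22.2188 + ½×1.4×22.2188² = 634.4170.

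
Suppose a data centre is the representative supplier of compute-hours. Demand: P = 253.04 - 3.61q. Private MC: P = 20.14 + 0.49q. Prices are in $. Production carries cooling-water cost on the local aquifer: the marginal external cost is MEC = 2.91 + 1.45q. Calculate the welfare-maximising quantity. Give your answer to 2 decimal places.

Social marginal cost = private MC + MEC = 23.05 + 1.94q.
Set SMC = demand: 23.05 + 1.94q = 253.04 - 3.61q → q* = 41.4396.

q* = 41.44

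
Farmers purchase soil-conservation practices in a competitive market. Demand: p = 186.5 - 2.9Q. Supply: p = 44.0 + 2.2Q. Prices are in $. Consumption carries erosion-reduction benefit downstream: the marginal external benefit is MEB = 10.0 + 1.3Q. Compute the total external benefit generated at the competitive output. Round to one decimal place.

Market equilibrium (private): 44.0 + 2.2Q = 186.5 - 2.9Q → Q_m = 27.9412.
Total external benefit = ∫₀^{Q_m} (10.0 + 1.3Q) dQ = 10.0×27.9412 + ½×1.3×27.9412² = 786.8739.

$786.9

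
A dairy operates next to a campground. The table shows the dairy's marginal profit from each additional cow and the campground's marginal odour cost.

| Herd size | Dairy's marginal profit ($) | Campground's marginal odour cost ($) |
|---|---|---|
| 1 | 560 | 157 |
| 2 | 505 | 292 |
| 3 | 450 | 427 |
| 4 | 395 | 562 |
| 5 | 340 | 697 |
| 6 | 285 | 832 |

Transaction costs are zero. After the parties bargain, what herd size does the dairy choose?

3

Bargaining reaches the level where marginal profit last exceeds marginal odour cost.
That holds through level 3 (450 ≥ 427) but not at 4 (395 < 562).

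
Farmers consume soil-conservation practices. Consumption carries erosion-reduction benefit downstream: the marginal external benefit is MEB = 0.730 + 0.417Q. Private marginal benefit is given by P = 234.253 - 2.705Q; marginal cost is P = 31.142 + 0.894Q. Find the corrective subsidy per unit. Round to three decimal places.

Social marginal benefit = demand + MEB = 234.983 - 2.288Q.
Set SMB = MC: 234.983 - 2.288Q = 31.142 + 0.894Q → Q* = 64.0607.
The Pigouvian subsidy equals MEB at Q*: 0.730 + 0.417×64.0607 = 27.4433.

subsidy = 27.443 per unit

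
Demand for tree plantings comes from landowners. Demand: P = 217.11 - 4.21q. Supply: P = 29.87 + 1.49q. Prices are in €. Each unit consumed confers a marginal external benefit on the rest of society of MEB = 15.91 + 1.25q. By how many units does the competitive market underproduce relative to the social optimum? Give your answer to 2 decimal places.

Market equilibrium (private): 29.87 + 1.49q = 217.11 - 4.21q → q_m = 32.8491.
Social marginal benefit = demand + MEB = 233.02 - 2.96q.
Set SMB = MC: 233.02 - 2.96q = 29.87 + 1.49q → q* = 45.6517.
Gap = |32.8491 − 45.6517| = 12.8026.

12.80 units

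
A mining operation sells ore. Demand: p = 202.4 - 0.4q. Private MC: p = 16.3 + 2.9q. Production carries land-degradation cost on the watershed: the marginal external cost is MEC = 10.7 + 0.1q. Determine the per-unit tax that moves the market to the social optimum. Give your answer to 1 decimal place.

tax = 15.9 per unit

Social marginal cost = private MC + MEC = 27.0 + 3.0q.
Set SMC = demand: 27.0 + 3.0q = 202.4 - 0.4q → q* = 51.5882.
The Pigouvian tax equals MEC at q*: 10.7 + 0.1×51.5882 = 15.8588.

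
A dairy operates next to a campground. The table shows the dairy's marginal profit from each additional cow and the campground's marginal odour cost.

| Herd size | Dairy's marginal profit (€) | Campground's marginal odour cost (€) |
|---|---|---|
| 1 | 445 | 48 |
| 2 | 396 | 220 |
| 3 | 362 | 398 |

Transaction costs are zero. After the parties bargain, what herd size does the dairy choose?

Bargaining reaches the level where marginal profit last exceeds marginal odour cost.
That holds through level 2 (396 ≥ 220) but not at 3 (362 < 398).

2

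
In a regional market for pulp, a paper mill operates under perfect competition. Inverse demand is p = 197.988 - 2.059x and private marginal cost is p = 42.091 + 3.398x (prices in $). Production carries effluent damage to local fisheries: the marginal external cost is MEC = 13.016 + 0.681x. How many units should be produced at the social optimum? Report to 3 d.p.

x* = 23.278

Social marginal cost = private MC + MEC = 55.107 + 4.079x.
Set SMC = demand: 55.107 + 4.079x = 197.988 - 2.059x → x* = 23.2781.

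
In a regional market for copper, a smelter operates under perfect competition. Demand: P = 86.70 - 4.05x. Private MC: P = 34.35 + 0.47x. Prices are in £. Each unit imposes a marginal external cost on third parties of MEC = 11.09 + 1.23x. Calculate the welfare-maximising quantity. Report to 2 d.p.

x* = 7.18

Social marginal cost = private MC + MEC = 45.44 + 1.70x.
Set SMC = demand: 45.44 + 1.70x = 86.70 - 4.05x → x* = 7.1757.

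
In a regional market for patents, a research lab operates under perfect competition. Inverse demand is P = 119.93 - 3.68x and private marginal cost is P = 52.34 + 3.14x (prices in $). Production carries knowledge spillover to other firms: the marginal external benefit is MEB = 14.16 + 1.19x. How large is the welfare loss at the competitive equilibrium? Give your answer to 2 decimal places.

Market equilibrium (private): 52.34 + 3.14x = 119.93 - 3.68x → x_m = 9.9106.
Social marginal cost = private MC − MEB = 38.18 + 1.95x.
Set SMC = demand: 38.18 + 1.95x = 119.93 - 3.68x → x* = 14.5204.
The loss is the area between SMC and demand from x* to x_m; with linear curves that's a triangle of height MEB(x_m).
DWL = ½ × 4.6098 × 25.9536 = 59.8205.

DWL = $59.82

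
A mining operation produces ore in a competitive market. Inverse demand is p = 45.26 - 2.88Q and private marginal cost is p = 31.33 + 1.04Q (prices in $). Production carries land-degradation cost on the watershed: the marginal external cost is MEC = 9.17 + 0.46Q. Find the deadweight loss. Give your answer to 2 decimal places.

Market equilibrium (private): 31.33 + 1.04Q = 45.26 - 2.88Q → Q_m = 3.5536.
Social marginal cost = private MC + MEC = 40.50 + 1.50Q.
Set SMC = demand: 40.50 + 1.50Q = 45.26 - 2.88Q → Q* = 1.0868.
The loss is the area between SMC and demand from Q* to Q_m; with linear curves that's a triangle of height MEC(Q_m).
DWL = ½ × 2.4668 × 10.8046 = 13.3264.

DWL = $13.33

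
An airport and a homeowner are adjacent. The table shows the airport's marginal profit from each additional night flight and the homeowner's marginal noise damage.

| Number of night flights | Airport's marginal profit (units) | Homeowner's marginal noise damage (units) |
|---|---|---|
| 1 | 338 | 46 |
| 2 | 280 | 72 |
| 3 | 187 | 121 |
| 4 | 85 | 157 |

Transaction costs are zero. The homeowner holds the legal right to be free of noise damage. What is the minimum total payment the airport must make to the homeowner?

239

Efficient level: marginal profit ≥ marginal noise damage through level 3, so k* = 3.
With the homeowner holding the right, the airport must at least compensate total damage at k*: 46 + 72 + 121 = 239.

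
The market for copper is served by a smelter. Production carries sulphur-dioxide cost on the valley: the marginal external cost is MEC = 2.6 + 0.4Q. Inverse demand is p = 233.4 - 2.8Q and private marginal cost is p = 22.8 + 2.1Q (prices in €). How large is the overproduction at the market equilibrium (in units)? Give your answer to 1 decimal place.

3.7 units

Market equilibrium (private): 22.8 + 2.1Q = 233.4 - 2.8Q → Q_m = 42.9796.
Social marginal cost = private MC + MEC = 25.4 + 2.5Q.
Set SMC = demand: 25.4 + 2.5Q = 233.4 - 2.8Q → Q* = 39.2453.
Gap = |42.9796 − 39.2453| = 3.7343.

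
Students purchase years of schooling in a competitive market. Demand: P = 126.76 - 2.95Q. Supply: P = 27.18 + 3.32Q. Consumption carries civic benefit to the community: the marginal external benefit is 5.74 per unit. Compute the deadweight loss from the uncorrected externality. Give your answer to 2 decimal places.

DWL = 2.63

Market equilibrium (private): 27.18 + 3.32Q = 126.76 - 2.95Q → Q_m = 15.8820.
Social marginal benefit = demand + MEB = 132.50 - 2.95Q.
Set SMB = MC: 132.50 - 2.95Q = 27.18 + 3.32Q → Q* = 16.7974.
Height of the DWL triangle at Q_m is SMB(Q_m) − MC(Q_m) = MEB(Q_m) = 5.7400.
DWL = ½ × 0.9154 × 5.7400 = 2.6272.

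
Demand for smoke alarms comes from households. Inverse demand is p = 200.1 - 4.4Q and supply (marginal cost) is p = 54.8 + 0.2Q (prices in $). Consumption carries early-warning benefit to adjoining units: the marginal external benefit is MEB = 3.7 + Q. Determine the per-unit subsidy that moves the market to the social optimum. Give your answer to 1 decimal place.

Social marginal benefit = demand + MEB = 203.8 - 3.4Q.
Set SMB = MC: 203.8 - 3.4Q = 54.8 + 0.2Q → Q* = 41.3889.
The Pigouvian subsidy equals MEB at Q*: 3.7 + 1.0×41.3889 = 45.0889.

subsidy = $45.1 per unit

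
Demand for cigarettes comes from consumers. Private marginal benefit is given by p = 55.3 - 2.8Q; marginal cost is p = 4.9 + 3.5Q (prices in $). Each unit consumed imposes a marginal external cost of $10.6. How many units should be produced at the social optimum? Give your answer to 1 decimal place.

Q* = 6.3

Social marginal benefit = demand − MEC = 44.7 - 2.8Q.
Set SMB = MC: 44.7 - 2.8Q = 4.9 + 3.5Q → Q* = 6.3175.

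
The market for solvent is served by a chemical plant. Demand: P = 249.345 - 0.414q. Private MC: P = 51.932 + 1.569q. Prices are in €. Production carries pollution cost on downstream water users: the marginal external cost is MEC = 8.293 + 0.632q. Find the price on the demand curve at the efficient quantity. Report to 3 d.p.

Social marginal cost = private MC + MEC = 60.225 + 2.201q.
Set SMC = demand: 60.225 + 2.201q = 249.345 - 0.414q → q* = 72.3212.
Consumer price on the demand curve at q*: 249.345 − 0.414×72.3212 = 219.4040.

P = €219.404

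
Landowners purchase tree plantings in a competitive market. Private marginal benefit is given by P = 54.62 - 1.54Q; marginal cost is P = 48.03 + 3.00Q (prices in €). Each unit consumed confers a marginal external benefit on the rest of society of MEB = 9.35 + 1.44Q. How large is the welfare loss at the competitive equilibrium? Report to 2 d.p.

DWL = €21.11

Market equilibrium (private): 48.03 + 3.00Q = 54.62 - 1.54Q → Q_m = 1.4515.
Social marginal benefit = demand + MEB = 63.97 - 0.10Q.
Set SMB = MC: 63.97 - 0.10Q = 48.03 + 3.00Q → Q* = 5.1419.
Between Q* and Q_m the wedge SMB − MC runs linearly from 0 to MEB(Q_m), so the loss is a triangle.
DWL = ½ × 3.6904 × 11.4402 = 21.1095.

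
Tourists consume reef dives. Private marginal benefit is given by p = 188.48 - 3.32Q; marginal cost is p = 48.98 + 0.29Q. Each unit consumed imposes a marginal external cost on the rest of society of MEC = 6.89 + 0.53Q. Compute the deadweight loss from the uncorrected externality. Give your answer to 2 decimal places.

Market equilibrium (private): 48.98 + 0.29Q = 188.48 - 3.32Q → Q_m = 38.6427.
Social marginal benefit = demand − MEC = 181.59 - 3.85Q.
Set SMB = MC: 181.59 - 3.85Q = 48.98 + 0.29Q → Q* = 32.0314.
The loss is the area between SMB and MC from Q* to Q_m; with linear curves that's a triangle of height MEC(Q_m).
DWL = ½ × 6.6113 × 27.3706 = 90.4776.

DWL = 90.48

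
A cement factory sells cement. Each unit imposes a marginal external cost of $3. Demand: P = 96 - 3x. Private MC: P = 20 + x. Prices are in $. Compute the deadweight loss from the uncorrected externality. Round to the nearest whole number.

Market equilibrium (private): 20 + x = 96 - 3x → x_m = 19.0000.
Social marginal cost = private MC + MEC = 23 + x.
Set SMC = demand: 23 + x = 96 - 3x → x* = 18.2500.
Height of the DWL triangle at x_m is SMC(x_m) − demand(x_m) = MEC(x_m) = 3.0000.
DWL = ½ × 0.7500 × 3.0000 = 1.1250.

DWL = $1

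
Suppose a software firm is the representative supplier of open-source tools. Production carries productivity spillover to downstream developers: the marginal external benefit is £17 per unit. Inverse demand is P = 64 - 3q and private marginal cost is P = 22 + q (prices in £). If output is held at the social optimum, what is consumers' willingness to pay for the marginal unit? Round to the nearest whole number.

P = £20

Social marginal cost = private MC − MEB = 5 + q.
Set SMC = demand: 5 + q = 64 - 3q → q* = 14.7500.
Consumer price on the demand curve at q*: 64 − 3×14.7500 = 19.7500.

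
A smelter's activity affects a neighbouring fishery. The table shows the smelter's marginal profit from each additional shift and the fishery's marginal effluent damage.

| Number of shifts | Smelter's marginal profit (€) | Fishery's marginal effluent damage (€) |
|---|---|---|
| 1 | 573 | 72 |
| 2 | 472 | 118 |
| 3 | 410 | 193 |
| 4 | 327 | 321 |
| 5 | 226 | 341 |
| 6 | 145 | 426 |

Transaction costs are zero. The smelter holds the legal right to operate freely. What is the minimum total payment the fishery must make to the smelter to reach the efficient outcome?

Left alone the smelter would choose level 6 (marginal profit stays positive).
Efficient level: k* = 4 (marginal profit ≥ marginal effluent damage through 4).
The fishery must at least cover the smelter's forgone profit from cutting 6→4: 226 + 145 = 371.

€371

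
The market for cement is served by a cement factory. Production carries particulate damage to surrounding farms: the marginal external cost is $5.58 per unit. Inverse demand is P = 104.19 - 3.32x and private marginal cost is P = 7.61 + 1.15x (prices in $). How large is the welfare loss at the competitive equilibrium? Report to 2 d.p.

Market equilibrium (private): 7.61 + 1.15x = 104.19 - 3.32x → x_m = 21.6063.
Social marginal cost = private MC + MEC = 13.19 + 1.15x.
Set SMC = demand: 13.19 + 1.15x = 104.19 - 3.32x → x* = 20.3579.
The welfare-loss triangle has base |x_m − x*| and height MEC(x_m) (the vertical gap between SMC and demand is zero at x* and MEC at x_m).
DWL = ½ × 1.2484 × 5.5800 = 3.4830.

DWL = $3.48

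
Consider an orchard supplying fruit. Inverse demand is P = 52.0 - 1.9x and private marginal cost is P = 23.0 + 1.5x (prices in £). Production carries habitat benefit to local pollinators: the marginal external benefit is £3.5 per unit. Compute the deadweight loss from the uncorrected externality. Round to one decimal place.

Market equilibrium (private): 23.0 + 1.5x = 52.0 - 1.9x → x_m = 8.5294.
Social marginal cost = private MC − MEB = 19.5 + 1.5x.
Set SMC = demand: 19.5 + 1.5x = 52.0 - 1.9x → x* = 9.5588.
The welfare-loss triangle has base |x_m − x*| and height MEB(x_m) (the vertical gap between SMC and demand is zero at x* and MEB at x_m).
DWL = ½ × 1.0294 × 3.5000 = 1.8015.

DWL = £1.8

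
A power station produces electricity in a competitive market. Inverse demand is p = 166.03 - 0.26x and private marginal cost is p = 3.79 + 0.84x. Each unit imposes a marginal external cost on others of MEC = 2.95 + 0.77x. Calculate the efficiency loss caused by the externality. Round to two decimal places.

Market equilibrium (private): 3.79 + 0.84x = 166.03 - 0.26x → x_m = 147.4909.
Social marginal cost = private MC + MEC = 6.74 + 1.61x.
Set SMC = demand: 6.74 + 1.61x = 166.03 - 0.26x → x* = 85.1818.
The loss is the area between SMC and demand from x* to x_m; with linear curves that's a triangle of height MEC(x_m).
DWL = ½ × 62.3091 × 116.5180 = 3630.0659.

DWL = 3630.07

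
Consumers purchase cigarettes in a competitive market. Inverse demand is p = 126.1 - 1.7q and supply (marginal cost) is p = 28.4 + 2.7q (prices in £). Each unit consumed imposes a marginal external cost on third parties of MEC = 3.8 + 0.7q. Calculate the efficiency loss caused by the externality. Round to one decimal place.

DWL = £36.7

Market equilibrium (private): 28.4 + 2.7q = 126.1 - 1.7q → q_m = 22.2045.
Social marginal benefit = demand − MEC = 122.3 - 2.4q.
Set SMB = MC: 122.3 - 2.4q = 28.4 + 2.7q → q* = 18.4118.
The welfare-loss triangle has base |q_m − q*| and height MEC(q_m) (the vertical gap between SMB and MC is zero at q* and MEC at q_m).
DWL = ½ × 3.7927 × 19.3432 = 36.6815.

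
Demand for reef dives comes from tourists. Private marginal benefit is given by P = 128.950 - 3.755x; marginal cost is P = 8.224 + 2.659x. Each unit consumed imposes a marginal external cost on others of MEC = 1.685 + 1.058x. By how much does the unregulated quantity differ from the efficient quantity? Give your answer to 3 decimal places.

Market equilibrium (private): 8.224 + 2.659x = 128.950 - 3.755x → x_m = 18.8223.
Social marginal benefit = demand − MEC = 127.265 - 4.813x.
Set SMB = MC: 127.265 - 4.813x = 8.224 + 2.659x → x* = 15.9316.
Gap = |18.8223 − 15.9316| = 2.8907.

2.891 units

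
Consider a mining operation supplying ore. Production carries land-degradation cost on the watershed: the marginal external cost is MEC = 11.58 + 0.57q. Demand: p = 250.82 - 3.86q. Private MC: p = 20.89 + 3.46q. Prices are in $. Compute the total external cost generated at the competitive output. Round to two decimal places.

$644.94

Market equilibrium (private): 20.89 + 3.46q = 250.82 - 3.86q → q_m = 31.4112.
Total external cost = ∫₀^{q_m} (11.58 + 0.57q) dq = 11.58×31.4112 + ½×0.57×31.4112² = 644.9408.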